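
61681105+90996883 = 152677988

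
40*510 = 20400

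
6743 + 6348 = 13091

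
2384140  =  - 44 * (-54185) 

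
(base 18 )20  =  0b100100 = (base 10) 36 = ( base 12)30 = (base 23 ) 1d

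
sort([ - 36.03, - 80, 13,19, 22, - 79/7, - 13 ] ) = [ -80 , - 36.03, - 13, - 79/7, 13, 19, 22]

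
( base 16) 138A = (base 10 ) 5002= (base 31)56b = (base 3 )20212021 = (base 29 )5RE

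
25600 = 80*320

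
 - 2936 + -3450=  - 6386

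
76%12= 4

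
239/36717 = 239/36717 = 0.01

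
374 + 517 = 891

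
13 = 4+9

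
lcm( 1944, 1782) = 21384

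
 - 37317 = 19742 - 57059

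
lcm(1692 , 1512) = 71064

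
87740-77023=10717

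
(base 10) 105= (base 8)151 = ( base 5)410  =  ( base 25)45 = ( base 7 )210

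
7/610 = 7/610 = 0.01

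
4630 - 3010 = 1620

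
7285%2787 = 1711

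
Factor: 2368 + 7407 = 9775 = 5^2*17^1*23^1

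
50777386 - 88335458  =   - 37558072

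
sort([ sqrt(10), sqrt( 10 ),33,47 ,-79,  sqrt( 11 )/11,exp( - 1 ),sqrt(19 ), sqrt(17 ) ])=[  -  79, sqrt( 11)/11, exp( - 1 ),sqrt(10 ),sqrt(10), sqrt( 17), sqrt(19 ),33,  47]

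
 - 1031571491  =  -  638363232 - 393208259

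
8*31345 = 250760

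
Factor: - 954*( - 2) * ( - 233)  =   - 444564 = - 2^2*3^2*53^1*233^1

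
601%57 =31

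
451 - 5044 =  - 4593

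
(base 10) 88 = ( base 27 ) 37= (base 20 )48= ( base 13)6a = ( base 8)130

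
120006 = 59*2034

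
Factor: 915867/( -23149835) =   -  3^5*5^(-1 ) * 17^(  -  1 ) *3769^1* 272351^( - 1) 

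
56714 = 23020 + 33694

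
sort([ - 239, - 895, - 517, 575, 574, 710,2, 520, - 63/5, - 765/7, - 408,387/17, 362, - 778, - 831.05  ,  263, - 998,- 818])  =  [-998 , - 895, -831.05, - 818,-778, - 517, - 408, - 239, - 765/7, - 63/5, 2,387/17,  263,362, 520 , 574, 575,710 ] 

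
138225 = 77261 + 60964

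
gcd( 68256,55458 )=4266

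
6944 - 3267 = 3677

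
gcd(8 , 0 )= 8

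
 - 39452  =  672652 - 712104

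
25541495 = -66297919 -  - 91839414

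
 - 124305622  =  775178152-899483774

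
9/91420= 9/91420 = 0.00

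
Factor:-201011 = -201011^1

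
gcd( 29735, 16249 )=1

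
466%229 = 8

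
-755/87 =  - 9+28/87 = -8.68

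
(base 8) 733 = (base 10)475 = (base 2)111011011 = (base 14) 25D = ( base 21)11d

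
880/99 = 8+8/9 = 8.89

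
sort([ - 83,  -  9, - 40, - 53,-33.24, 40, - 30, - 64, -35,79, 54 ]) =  [- 83,  -  64,-53, - 40,-35,-33.24, - 30,  -  9,40,54,79]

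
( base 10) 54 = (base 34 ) 1k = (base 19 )2g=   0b110110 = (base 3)2000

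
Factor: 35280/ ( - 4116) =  - 60/7 = - 2^2*3^1 * 5^1 * 7^(-1 )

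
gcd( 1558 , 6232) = 1558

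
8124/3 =2708   =  2708.00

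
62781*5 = 313905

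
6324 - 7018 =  - 694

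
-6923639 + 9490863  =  2567224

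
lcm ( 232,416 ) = 12064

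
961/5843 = 961/5843 = 0.16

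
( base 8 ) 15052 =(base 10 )6698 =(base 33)64w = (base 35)5gd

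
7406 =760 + 6646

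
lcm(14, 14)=14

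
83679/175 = 83679/175= 478.17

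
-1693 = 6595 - 8288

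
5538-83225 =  - 77687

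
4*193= 772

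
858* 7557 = 6483906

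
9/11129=9/11129 = 0.00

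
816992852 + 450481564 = 1267474416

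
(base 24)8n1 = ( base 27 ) 724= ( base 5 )131121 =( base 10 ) 5161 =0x1429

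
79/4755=79/4755 = 0.02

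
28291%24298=3993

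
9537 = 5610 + 3927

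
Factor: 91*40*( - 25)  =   - 91000 = - 2^3*5^3*7^1*13^1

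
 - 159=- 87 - 72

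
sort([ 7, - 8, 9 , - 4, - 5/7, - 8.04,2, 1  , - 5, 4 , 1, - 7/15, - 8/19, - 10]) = [ - 10, - 8.04, - 8, - 5, - 4, - 5/7 , - 7/15,-8/19, 1, 1, 2, 4,  7,9]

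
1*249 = 249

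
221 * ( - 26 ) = -5746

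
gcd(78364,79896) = 4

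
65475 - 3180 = 62295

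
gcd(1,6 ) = 1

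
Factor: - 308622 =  - 2^1*3^1*51437^1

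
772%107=23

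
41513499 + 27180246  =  68693745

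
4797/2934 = 533/326 = 1.63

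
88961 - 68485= 20476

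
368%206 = 162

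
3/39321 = 1/13107 = 0.00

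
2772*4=11088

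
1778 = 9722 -7944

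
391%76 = 11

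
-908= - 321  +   -587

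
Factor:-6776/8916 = -1694/2229 = -2^1 * 3^(-1)*7^1 * 11^2*743^ ( - 1 )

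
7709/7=1101 + 2/7 = 1101.29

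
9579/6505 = 9579/6505 = 1.47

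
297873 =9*33097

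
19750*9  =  177750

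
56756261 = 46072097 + 10684164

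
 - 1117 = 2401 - 3518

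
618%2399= 618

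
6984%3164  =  656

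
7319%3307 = 705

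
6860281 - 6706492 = 153789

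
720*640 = 460800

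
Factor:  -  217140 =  - 2^2*3^1*5^1*7^1*11^1*47^1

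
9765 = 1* 9765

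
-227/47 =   -  227/47  =  -  4.83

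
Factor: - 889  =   - 7^1 * 127^1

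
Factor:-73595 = - 5^1*41^1*359^1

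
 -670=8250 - 8920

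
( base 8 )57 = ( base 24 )1n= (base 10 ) 47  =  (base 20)27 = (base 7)65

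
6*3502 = 21012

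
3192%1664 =1528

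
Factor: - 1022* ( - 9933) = 10151526  =  2^1*3^1*7^2*11^1 * 43^1*73^1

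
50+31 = 81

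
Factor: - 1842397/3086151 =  - 3^(  -  1)*19^( - 1)*29^( - 1 )*1031^1 * 1787^1*1867^(- 1)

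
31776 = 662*48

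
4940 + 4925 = 9865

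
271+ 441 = 712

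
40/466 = 20/233 = 0.09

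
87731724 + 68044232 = 155775956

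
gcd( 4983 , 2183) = 1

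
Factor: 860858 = 2^1 * 523^1*823^1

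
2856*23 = 65688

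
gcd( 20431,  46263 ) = 1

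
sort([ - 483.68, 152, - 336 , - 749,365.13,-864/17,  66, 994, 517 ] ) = [ - 749, - 483.68,  -  336, - 864/17,  66,152 , 365.13, 517,994] 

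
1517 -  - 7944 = 9461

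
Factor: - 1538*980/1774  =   - 2^2*5^1*7^2*769^1*887^( - 1 ) = - 753620/887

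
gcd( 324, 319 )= 1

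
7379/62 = 119 + 1/62 = 119.02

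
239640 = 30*7988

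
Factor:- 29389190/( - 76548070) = 61^1*48179^1*7654807^ ( - 1 ) = 2938919/7654807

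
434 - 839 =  - 405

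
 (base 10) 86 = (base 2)1010110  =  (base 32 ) 2m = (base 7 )152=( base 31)2O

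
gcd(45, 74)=1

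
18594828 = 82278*226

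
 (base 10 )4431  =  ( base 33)429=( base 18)dc3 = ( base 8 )10517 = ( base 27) 623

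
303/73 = 303/73= 4.15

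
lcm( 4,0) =0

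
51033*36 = 1837188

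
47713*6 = 286278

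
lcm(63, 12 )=252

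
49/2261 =7/323 = 0.02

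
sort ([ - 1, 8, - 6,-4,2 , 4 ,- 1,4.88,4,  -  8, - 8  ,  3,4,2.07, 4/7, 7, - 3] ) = [ - 8,- 8, -6, - 4,-3, - 1,-1,4/7,2,2.07, 3, 4,4,4, 4.88, 7, 8 ] 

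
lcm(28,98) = 196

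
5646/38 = 148  +  11/19 = 148.58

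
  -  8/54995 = - 8/54995 = -0.00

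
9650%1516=554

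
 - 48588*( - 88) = 4275744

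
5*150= 750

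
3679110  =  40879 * 90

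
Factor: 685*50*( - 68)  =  -2^3 * 5^3*17^1*137^1 = - 2329000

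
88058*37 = 3258146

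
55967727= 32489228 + 23478499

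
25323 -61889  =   -36566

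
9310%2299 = 114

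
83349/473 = 83349/473 = 176.21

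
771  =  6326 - 5555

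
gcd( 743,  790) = 1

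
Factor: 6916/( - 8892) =-3^( - 2) * 7^1=- 7/9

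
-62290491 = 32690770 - 94981261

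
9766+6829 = 16595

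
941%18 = 5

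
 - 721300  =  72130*( - 10) 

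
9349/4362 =2  +  625/4362 =2.14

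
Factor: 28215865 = 5^1* 59^1*101^1*947^1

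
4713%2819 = 1894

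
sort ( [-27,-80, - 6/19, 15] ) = [ - 80, - 27,- 6/19, 15]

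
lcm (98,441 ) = 882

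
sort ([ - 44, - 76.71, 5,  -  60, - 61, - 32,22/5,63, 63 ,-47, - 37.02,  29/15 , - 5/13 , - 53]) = [  -  76.71, - 61, - 60 , - 53, - 47, - 44, - 37.02,  -  32 , -5/13,29/15, 22/5,5  ,  63, 63]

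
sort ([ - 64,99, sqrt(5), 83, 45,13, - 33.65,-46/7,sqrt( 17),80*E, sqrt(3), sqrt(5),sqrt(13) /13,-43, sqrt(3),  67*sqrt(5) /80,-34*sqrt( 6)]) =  [-34*sqrt (6 ),  -  64,-43 , - 33.65 , - 46/7,  sqrt(13 )/13,  sqrt(3 ),  sqrt( 3), 67*sqrt(5)/80, sqrt( 5),  sqrt( 5) , sqrt(17),  13  ,  45,83 , 99, 80*E] 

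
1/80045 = 1/80045 = 0.00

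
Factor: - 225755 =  - 5^1 * 163^1*277^1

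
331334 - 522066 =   -  190732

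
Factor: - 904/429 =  - 2^3*3^( - 1) * 11^(- 1)*13^( - 1)*113^1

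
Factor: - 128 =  - 2^7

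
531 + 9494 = 10025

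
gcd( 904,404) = 4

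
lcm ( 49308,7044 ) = 49308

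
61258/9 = 6806+4/9 = 6806.44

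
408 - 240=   168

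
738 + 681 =1419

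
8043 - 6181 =1862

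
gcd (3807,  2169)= 9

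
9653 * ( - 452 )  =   - 4363156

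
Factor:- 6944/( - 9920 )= 7/10 = 2^(-1)*5^(- 1 )*7^1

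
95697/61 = 1568 + 49/61 =1568.80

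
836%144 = 116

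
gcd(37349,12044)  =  1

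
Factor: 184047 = 3^1* 31^1* 1979^1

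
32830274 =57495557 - 24665283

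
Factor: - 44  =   - 2^2 * 11^1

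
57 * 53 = 3021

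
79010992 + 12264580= 91275572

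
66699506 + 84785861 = 151485367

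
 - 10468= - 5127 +-5341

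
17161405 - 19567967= - 2406562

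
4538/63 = 4538/63 = 72.03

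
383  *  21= 8043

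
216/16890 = 36/2815 = 0.01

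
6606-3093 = 3513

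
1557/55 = 28 + 17/55  =  28.31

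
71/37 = 1 +34/37 = 1.92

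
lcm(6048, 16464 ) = 296352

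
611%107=76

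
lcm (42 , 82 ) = 1722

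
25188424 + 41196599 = 66385023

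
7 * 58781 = 411467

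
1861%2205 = 1861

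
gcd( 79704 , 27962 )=82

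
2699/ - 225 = -12+1/225  =  - 12.00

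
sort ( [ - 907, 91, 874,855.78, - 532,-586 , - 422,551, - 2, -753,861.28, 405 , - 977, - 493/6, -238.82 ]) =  [-977,-907, - 753, - 586 , - 532 , - 422, - 238.82,-493/6, - 2, 91,405,  551, 855.78,861.28, 874 ]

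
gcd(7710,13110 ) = 30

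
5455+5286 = 10741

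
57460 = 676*85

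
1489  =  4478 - 2989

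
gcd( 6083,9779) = 77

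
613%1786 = 613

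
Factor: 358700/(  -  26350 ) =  - 2^1*31^ ( -1 ) * 211^1  =  -  422/31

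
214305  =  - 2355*( - 91) 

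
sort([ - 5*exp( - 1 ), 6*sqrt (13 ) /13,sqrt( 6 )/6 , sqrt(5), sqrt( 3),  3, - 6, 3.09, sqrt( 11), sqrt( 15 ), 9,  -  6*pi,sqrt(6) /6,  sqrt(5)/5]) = [ - 6*pi, - 6 ,- 5*exp(  -  1 ),sqrt(6 ) /6,sqrt(6) /6, sqrt( 5 )/5,6 * sqrt( 13)/13, sqrt( 3), sqrt ( 5 ), 3, 3.09, sqrt ( 11),  sqrt( 15),9]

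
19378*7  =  135646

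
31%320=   31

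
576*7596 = 4375296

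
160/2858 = 80/1429 = 0.06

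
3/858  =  1/286= 0.00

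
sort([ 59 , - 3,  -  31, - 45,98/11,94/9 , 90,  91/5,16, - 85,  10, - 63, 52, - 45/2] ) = [-85, - 63, - 45, - 31,-45/2, - 3, 98/11,10,94/9,16,91/5 , 52,59,90 ]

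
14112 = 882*16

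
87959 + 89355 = 177314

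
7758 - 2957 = 4801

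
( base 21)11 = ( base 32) m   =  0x16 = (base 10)22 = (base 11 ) 20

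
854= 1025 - 171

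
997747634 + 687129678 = 1684877312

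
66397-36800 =29597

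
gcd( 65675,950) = 25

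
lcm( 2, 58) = 58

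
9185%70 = 15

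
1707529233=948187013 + 759342220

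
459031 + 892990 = 1352021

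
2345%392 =385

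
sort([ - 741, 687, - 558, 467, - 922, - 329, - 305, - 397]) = [ - 922  , - 741,  -  558, - 397, - 329, - 305, 467,687 ] 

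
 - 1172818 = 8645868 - 9818686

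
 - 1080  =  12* (-90) 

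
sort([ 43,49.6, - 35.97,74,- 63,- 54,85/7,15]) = [ - 63, - 54, - 35.97,  85/7,15, 43,49.6, 74 ] 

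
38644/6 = 19322/3  =  6440.67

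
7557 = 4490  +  3067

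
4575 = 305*15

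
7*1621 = 11347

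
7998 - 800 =7198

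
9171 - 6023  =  3148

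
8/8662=4/4331 = 0.00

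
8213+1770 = 9983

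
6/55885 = 6/55885 = 0.00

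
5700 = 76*75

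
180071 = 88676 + 91395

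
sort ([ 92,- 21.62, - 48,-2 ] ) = [ - 48, - 21.62, - 2,  92]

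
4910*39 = 191490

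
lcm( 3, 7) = 21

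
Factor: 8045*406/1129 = 3266270/1129 = 2^1*5^1*7^1*29^1*1129^( - 1 )*1609^1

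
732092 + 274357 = 1006449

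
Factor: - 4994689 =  - 7^1*31^1*23017^1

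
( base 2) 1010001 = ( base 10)81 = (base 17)4d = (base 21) 3i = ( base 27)30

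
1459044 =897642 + 561402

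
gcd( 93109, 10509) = 1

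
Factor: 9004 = 2^2*2251^1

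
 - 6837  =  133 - 6970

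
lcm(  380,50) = 1900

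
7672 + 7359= 15031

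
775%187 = 27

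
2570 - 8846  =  - 6276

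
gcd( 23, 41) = 1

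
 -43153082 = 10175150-53328232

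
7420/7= 1060 = 1060.00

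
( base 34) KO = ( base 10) 704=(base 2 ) 1011000000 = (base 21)1CB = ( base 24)158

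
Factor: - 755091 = -3^2 *53^1 *1583^1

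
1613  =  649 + 964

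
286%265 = 21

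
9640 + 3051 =12691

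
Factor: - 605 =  - 5^1*11^2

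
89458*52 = 4651816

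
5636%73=15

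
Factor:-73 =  - 73^1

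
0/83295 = 0 = 0.00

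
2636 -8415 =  - 5779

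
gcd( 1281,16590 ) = 21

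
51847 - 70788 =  - 18941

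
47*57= 2679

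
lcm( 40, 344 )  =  1720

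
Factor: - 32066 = -2^1*16033^1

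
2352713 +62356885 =64709598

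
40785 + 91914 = 132699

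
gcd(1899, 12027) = 633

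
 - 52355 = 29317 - 81672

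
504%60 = 24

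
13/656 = 13/656 = 0.02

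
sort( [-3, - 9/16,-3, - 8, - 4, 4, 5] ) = [ - 8, - 4, - 3, - 3,-9/16,4, 5] 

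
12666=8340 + 4326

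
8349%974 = 557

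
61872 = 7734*8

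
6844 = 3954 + 2890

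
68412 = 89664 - 21252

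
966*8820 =8520120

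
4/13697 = 4/13697 = 0.00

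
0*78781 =0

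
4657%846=427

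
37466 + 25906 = 63372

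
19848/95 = 19848/95 = 208.93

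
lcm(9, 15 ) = 45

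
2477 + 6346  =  8823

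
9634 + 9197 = 18831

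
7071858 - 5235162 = 1836696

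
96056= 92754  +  3302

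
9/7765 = 9/7765 = 0.00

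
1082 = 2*541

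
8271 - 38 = 8233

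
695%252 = 191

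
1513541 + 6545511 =8059052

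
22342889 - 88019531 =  - 65676642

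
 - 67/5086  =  -67/5086 = - 0.01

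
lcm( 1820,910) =1820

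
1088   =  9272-8184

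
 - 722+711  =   -11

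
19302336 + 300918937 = 320221273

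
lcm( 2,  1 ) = 2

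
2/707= 2/707 = 0.00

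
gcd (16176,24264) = 8088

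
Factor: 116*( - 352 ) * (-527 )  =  21518464= 2^7*11^1*17^1* 29^1*31^1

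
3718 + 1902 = 5620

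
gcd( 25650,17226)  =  54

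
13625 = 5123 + 8502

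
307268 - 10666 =296602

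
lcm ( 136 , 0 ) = 0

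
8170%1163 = 29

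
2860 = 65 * 44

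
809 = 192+617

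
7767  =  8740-973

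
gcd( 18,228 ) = 6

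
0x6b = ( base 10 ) 107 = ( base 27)3Q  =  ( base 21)52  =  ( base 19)5c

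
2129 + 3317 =5446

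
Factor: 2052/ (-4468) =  - 3^3*19^1*1117^(- 1 ) = -513/1117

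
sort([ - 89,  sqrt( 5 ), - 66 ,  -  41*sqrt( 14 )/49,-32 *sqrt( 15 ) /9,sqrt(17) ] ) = [ - 89, - 66, - 32*sqrt( 15 ) /9, - 41*sqrt( 14 ) /49, sqrt(5),  sqrt( 17) ] 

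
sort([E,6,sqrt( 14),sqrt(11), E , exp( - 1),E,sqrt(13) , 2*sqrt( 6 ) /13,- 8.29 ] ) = [ - 8.29,exp( - 1 ) , 2*sqrt(6)/13,E,  E, E,  sqrt(11 ), sqrt(13),sqrt( 14 ), 6]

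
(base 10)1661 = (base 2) 11001111101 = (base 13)9AA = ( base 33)1hb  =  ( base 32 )1JT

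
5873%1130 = 223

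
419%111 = 86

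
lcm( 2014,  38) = 2014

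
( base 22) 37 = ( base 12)61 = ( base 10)73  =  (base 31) 2b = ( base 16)49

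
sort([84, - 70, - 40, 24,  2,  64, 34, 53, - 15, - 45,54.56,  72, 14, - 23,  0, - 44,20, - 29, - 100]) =[ - 100 , - 70,-45,-44,-40,-29,  -  23, - 15,0,2, 14, 20,24, 34, 53,54.56,64,  72 , 84]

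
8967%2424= 1695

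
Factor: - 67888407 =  - 3^1*22629469^1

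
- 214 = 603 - 817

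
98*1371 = 134358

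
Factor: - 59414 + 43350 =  - 16064=- 2^6*251^1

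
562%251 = 60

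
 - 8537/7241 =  - 2 + 5945/7241 = - 1.18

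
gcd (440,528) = 88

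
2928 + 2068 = 4996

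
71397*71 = 5069187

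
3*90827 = 272481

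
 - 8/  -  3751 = 8/3751 = 0.00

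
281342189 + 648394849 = 929737038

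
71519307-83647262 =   -  12127955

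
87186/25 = 87186/25 = 3487.44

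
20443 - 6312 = 14131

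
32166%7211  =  3322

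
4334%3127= 1207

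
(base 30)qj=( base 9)1077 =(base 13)496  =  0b1100011111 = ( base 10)799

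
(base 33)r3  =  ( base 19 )291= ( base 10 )894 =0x37e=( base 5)12034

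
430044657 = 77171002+352873655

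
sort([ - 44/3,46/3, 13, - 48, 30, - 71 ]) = [ - 71, - 48, - 44/3, 13, 46/3,  30 ] 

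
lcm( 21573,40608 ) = 690336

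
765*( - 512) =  - 391680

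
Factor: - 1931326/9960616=-965663/4980308   =  - 2^( - 2) * 37^1*47^( - 1)*59^( - 1 ) * 449^(-1) * 26099^1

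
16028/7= 2289 +5/7= 2289.71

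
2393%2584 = 2393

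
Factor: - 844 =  - 2^2*211^1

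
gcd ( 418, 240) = 2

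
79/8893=79/8893  =  0.01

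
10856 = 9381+1475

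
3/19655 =3/19655 = 0.00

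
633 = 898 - 265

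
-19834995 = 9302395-29137390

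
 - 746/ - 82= 373/41 = 9.10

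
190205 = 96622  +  93583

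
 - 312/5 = -63 + 3/5 =- 62.40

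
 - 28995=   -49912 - - 20917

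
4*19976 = 79904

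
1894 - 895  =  999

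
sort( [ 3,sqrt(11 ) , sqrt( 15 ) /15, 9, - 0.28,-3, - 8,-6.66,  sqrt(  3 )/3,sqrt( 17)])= [- 8, - 6.66, - 3, - 0.28, sqrt (15) /15,sqrt ( 3 ) /3, 3,sqrt(11),sqrt(17 ),9 ]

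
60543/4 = 60543/4 = 15135.75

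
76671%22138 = 10257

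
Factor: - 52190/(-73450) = 5219/7345 = 5^( - 1)*13^( - 1 ) * 17^1*113^ ( - 1)*307^1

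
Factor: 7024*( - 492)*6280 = - 2^9*3^1*5^1*41^1*157^1*439^1 = -21702474240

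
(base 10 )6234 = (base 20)fbe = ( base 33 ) 5NU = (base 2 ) 1100001011010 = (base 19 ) h52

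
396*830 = 328680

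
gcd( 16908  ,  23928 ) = 12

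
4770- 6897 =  - 2127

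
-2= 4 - 6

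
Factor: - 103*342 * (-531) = 18705006 = 2^1*3^4*19^1*59^1*103^1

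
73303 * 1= 73303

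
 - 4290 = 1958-6248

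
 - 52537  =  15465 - 68002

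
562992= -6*( - 93832 )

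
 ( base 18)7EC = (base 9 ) 3423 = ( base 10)2532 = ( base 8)4744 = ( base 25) 417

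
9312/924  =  776/77 = 10.08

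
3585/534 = 1195/178 = 6.71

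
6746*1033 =6968618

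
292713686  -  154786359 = 137927327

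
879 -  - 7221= 8100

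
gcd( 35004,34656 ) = 12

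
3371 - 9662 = - 6291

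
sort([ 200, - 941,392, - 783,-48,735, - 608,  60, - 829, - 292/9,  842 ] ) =[ - 941, - 829,-783, - 608, -48, - 292/9, 60,200, 392,735,842]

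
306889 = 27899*11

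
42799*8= 342392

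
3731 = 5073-1342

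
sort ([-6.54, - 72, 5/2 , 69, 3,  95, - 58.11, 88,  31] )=[ - 72 , - 58.11,-6.54, 5/2,3,31, 69 , 88,95] 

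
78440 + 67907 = 146347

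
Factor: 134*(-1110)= - 2^2*3^1*5^1*37^1*67^1 = -  148740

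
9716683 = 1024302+8692381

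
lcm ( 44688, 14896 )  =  44688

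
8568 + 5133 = 13701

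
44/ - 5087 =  - 1+5043/5087 = - 0.01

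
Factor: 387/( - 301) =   -  9/7  =  - 3^2 * 7^( - 1) 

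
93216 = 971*96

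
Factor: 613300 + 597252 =1210552=2^3*7^1*21617^1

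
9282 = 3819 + 5463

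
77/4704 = 11/672 = 0.02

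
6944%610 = 234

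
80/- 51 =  - 2 + 22/51 =- 1.57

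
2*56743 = 113486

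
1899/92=20 + 59/92 = 20.64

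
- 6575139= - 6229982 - 345157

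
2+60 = 62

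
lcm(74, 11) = 814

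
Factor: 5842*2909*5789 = 2^1 * 7^1*23^1*127^1 * 827^1*2909^1 =98380454242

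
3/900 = 1/300 = 0.00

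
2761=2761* 1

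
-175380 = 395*( - 444)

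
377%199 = 178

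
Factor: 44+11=55 = 5^1*11^1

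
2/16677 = 2/16677 = 0.00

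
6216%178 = 164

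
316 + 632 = 948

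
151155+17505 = 168660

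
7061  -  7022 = 39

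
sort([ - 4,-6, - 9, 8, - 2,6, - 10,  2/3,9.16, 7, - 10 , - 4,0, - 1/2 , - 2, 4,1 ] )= [ - 10, - 10, - 9, - 6, - 4 , - 4, - 2,-2, - 1/2,  0, 2/3, 1 , 4, 6, 7,8,9.16] 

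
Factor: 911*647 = 589417 = 647^1*911^1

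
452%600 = 452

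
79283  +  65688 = 144971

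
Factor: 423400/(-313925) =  - 584/433=-2^3*73^1*433^ (-1 ) 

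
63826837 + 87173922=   151000759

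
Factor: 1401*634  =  888234=2^1*3^1*317^1*467^1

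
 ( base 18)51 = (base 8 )133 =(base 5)331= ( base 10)91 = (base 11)83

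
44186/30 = 22093/15 = 1472.87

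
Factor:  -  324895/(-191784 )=2^( - 3)* 3^( - 1)*5^1 * 61^( - 1)*131^ ( - 1) *181^1*359^1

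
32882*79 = 2597678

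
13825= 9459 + 4366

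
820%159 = 25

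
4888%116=16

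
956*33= 31548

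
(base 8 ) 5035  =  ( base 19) 735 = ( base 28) 38d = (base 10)2589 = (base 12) 15B9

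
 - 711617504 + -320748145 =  - 1032365649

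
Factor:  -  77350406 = -2^1*7^1*19^1*290791^1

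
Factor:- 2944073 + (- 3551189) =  -6495262 = -2^1* 3247631^1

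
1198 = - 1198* ( - 1)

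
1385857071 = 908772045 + 477085026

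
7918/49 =161 + 29/49 = 161.59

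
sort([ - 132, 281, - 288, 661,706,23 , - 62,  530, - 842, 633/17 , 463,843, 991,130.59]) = [-842, - 288, - 132 , - 62, 23,633/17,130.59,281 , 463, 530,661, 706, 843,991]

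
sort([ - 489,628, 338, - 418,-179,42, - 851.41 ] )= [ - 851.41,  -  489, - 418, - 179,42,338, 628]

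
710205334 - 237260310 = 472945024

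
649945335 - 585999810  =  63945525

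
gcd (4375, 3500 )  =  875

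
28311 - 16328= 11983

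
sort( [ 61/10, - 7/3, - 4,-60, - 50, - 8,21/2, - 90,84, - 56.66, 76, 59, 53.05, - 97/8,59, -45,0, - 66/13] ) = [ - 90, - 60, - 56.66,-50, - 45,-97/8, - 8, - 66/13, - 4,  -  7/3 , 0,61/10 , 21/2,53.05,59,  59,76,84]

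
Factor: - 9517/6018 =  - 2^( - 1)*3^( -1 )*17^( - 1) * 31^1*59^( - 1)*307^1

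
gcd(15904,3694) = 2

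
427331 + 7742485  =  8169816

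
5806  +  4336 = 10142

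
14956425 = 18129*825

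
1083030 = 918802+164228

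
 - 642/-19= 642/19 = 33.79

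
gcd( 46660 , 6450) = 10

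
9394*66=620004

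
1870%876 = 118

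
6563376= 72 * 91158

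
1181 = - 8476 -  - 9657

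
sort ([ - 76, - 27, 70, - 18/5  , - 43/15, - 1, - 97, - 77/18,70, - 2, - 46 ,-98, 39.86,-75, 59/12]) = [ - 98, - 97, - 76, - 75  , - 46, - 27, - 77/18, - 18/5, - 43/15,-2, - 1,59/12,39.86,  70,70 ]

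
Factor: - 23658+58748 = 2^1*5^1  *11^2*29^1 = 35090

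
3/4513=3/4513 = 0.00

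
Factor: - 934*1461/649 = -2^1*3^1*11^( - 1)*59^( - 1 )*467^1*487^1 = - 1364574/649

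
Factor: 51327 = 3^3 * 1901^1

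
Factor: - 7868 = -2^2*7^1 * 281^1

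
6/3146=3/1573= 0.00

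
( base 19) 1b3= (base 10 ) 573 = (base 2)1000111101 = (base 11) 481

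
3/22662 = 1/7554 = 0.00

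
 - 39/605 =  - 1 + 566/605 = -0.06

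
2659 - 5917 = - 3258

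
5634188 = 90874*62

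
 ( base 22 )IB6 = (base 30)9sk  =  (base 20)1280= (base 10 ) 8960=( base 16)2300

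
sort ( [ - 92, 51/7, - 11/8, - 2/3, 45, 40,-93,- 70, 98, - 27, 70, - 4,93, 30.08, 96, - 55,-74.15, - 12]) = [-93, - 92,-74.15, - 70,-55,  -  27, - 12,  -  4, - 11/8, - 2/3, 51/7, 30.08,40,45, 70, 93, 96, 98]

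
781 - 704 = 77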